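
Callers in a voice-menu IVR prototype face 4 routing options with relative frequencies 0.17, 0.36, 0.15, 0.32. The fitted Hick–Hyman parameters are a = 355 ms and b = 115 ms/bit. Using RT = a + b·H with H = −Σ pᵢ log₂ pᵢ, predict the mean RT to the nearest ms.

574 ms

Entropy contributions −pᵢ log₂ pᵢ: 0.4346, 0.5306, 0.4105, 0.5260; sum H = 1.9018 bits.
RT = a + bH = 355 + 115·1.9018 = 573.70 ms.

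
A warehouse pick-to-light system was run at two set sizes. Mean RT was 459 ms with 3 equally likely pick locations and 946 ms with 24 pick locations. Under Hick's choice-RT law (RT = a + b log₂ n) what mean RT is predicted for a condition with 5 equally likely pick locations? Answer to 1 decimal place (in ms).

578.6 ms

With log₂ n on the abscissa the relation is linear; from the two conditions:
  b = (946 − 459) / (log₂ 24 − log₂ 3) = 487 / (4.5850 − 1.5850) = 162.333 ms/bit
  a = 459 − 162.333 × 1.5850 = 201.708 ms
Then RT(5) = 201.708 + 162.333 × log₂ 5 = 201.708 + 162.333 × 2.3219 ≈ 578.634 ms.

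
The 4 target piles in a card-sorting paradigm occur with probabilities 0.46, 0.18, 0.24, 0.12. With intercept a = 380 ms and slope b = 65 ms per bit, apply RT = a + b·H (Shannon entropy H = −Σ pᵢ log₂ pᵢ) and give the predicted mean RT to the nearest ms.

498 ms

H = 0.46·log₂(1/0.46) + 0.18·log₂(1/0.18) + 0.24·log₂(1/0.24) + 0.12·log₂(1/0.12) = 1.8218 bits.
RT = 380 + 65 × 1.8218 = 498.42 ms.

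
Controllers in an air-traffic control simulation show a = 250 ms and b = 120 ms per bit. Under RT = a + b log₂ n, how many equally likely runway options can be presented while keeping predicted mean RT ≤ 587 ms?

7

Set 250 + 120·log₂ n ≤ 587 → log₂ n ≤ (587 − 250)/120 = 2.8083.
So n ≤ 2^2.8083 = 7.005; the largest integer n is 7.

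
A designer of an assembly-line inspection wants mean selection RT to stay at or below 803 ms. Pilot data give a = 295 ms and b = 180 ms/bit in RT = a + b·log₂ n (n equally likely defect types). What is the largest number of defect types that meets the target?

Information budget: (803 − 295)/180 = 2.8222 bits, so n ≤ 2^2.8222 = 7.073 → at most 7.

7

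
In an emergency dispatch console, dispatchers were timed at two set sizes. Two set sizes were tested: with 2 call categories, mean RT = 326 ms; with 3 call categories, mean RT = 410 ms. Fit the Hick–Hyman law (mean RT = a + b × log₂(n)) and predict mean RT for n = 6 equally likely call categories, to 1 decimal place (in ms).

553.6 ms

RT is linear in log₂ n, so two points fix the line:
  b = (410 − 326) / (log₂ 3 − log₂ 2) = 84 / (1.5850 − 1) = 143.599 ms/bit
  a = 326 − 143.599 × 1 = 182.401 ms
Then RT(6) = 182.401 + 143.599 × log₂ 6 = 182.401 + 143.599 × 2.5850 ≈ 553.599 ms.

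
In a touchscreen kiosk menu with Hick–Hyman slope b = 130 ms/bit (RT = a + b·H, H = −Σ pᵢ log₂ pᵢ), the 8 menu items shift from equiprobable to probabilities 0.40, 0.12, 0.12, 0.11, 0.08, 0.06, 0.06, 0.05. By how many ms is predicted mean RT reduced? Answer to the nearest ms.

51 ms

Equiprobable entropy H₀ = log₂ 8 = 3.0000 bits.
Skewed entropy H = −Σ pᵢ log₂ pᵢ = 2.6079 bits.
ΔRT = b·(H₀ − H) = 130 × 0.3921 = 50.98 ms.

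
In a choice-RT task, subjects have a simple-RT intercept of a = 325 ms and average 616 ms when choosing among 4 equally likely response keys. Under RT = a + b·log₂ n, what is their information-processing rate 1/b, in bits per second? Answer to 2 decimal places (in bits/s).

6.87 bits/s

Choice component = 616 − 325 = 291 ms over log₂(4) = 2 bits.
b = 291 / 2 = 145.500 ms/bit, so 1/b = 6.873 bits/s.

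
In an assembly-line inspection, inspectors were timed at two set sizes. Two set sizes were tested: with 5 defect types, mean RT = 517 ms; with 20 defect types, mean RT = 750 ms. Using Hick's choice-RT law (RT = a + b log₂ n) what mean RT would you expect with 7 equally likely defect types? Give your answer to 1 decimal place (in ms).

RT is linear in log₂ n, so two points fix the line:
  b = (750 − 517) / (log₂ 20 − log₂ 5) = 233 / (4.3219 − 2.3219) = 116.500 ms/bit
  a = 517 − 116.500 × 2.3219 = 246.495 ms
Then RT(7) = 246.495 + 116.500 × log₂ 7 = 246.495 + 116.500 × 2.8074 ≈ 573.552 ms.

573.6 ms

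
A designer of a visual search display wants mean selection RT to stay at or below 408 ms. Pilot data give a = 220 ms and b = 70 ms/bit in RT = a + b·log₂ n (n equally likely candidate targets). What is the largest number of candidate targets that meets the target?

Information budget: (408 − 220)/70 = 2.6857 bits, so n ≤ 2^2.6857 = 6.434 → at most 6.

6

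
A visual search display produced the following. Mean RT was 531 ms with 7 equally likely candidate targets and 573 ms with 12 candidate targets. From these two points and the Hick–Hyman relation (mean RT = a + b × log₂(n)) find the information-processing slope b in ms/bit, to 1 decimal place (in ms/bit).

The slope on a log₂ axis is (573 − 531) / (3.5850 − 2.8074) = 54.012 ms/bit.

54.0 ms/bit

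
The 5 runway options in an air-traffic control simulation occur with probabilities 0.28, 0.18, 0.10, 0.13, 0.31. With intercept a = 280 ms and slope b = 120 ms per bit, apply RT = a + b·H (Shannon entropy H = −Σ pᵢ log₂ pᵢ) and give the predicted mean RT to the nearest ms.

H = 0.28·log₂(1/0.28) + 0.18·log₂(1/0.18) + 0.10·log₂(1/0.10) + 0.13·log₂(1/0.13) + 0.31·log₂(1/0.31) = 2.1982 bits.
RT = 280 + 120 × 2.1982 = 543.78 ms.

544 ms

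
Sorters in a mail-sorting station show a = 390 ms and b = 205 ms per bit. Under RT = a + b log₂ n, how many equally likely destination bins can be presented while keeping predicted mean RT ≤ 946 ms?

6

Set 390 + 205·log₂ n ≤ 946 → log₂ n ≤ (946 − 390)/205 = 2.7122.
So n ≤ 2^2.7122 = 6.553; the largest integer n is 6.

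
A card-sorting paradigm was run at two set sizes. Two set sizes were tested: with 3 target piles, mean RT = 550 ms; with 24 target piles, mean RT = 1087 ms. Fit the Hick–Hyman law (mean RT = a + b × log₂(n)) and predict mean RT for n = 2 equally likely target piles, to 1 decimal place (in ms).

Fit slope and intercept:
  b = (1087 − 550) / (log₂ 24 − log₂ 3) = 537 / (4.5850 − 1.5850) = 179.000 ms/bit
  a = 550 − 179.000 × 1.5850 = 266.292 ms
Then RT(2) = 266.292 + 179.000 × log₂ 2 = 266.292 + 179.000 × 1 ≈ 445.292 ms.

445.3 ms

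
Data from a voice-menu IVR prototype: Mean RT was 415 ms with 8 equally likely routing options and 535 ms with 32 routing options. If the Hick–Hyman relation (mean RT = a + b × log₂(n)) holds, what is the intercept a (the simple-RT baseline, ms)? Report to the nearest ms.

235 ms

Slope: b = (535 − 415) / (log₂ 32 − log₂ 8) = 120/2.0000 = 60 ms/bit.
Intercept: a = 415 − 60·log₂(8) = 235.000 ms.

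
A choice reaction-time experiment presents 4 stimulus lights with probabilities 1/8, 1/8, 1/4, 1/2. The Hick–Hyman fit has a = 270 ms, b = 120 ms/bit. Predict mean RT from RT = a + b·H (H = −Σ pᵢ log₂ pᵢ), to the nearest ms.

480 ms

H = −Σ pᵢ log₂ pᵢ = 0.125·3 + 0.125·3 + 0.25·2 + 0.5·1 = 1.750 bits.
RT = 270 + 120 × 1.750 = 480.00 ms.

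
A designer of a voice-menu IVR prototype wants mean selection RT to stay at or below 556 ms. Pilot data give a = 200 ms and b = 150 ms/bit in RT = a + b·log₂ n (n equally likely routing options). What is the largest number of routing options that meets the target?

5

150·log₂ n ≤ 556 − 200 = 356, giving log₂ n ≤ 2.3733 and n ≤ 5.181. The largest whole number is 5.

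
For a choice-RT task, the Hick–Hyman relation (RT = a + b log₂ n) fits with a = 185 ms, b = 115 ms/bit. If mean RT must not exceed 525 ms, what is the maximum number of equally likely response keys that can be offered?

115·log₂ n ≤ 525 − 185 = 340, giving log₂ n ≤ 2.9565 and n ≤ 7.763. The largest whole number is 7.

7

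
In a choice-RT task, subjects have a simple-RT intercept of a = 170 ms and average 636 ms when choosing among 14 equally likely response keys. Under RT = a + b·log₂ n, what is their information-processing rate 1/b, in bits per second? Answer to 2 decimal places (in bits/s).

Choice component = 636 − 170 = 466 ms over log₂(14) = 3.8074 bits.
b = 466 / 3.8074 = 122.395 ms/bit, so 1/b = 8.170 bits/s.

8.17 bits/s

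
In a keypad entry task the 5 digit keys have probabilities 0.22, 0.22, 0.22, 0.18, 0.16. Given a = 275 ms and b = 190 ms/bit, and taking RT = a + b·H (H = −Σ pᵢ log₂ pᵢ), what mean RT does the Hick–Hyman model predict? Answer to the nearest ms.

H = 0.22·log₂(1/0.22) + 0.22·log₂(1/0.22) + 0.22·log₂(1/0.22) + 0.18·log₂(1/0.18) + 0.16·log₂(1/0.16) = 2.3100 bits.
RT = 275 + 190 × 2.3100 = 713.91 ms.

714 ms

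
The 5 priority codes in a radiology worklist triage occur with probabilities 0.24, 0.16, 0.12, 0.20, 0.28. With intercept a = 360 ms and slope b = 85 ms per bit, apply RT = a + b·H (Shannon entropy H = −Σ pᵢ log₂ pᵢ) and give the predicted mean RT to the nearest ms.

H = 0.24·log₂(1/0.24) + 0.16·log₂(1/0.16) + 0.12·log₂(1/0.12) + 0.20·log₂(1/0.20) + 0.28·log₂(1/0.28) = 2.2628 bits.
RT = 360 + 85 × 2.2628 = 552.34 ms.

552 ms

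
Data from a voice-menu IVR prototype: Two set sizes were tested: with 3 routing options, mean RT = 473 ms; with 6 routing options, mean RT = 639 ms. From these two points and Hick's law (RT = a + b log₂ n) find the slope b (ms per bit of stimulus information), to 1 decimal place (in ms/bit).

166.0 ms/bit

The slope on a log₂ axis is (639 − 473) / (2.5850 − 1.5850) = 166.000 ms/bit.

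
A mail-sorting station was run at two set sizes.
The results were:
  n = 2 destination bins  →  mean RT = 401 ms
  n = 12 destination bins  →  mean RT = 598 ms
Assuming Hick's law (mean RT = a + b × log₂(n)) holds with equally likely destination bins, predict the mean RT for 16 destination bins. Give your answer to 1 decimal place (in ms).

629.6 ms

With log₂ n on the abscissa the relation is linear; from the two conditions:
  b = (598 − 401) / (log₂ 12 − log₂ 2) = 197 / (3.5850 − 1) = 76.210 ms/bit
  a = 401 − 76.210 × 1 = 324.790 ms
Then RT(16) = 324.790 + 76.210 × log₂ 16 = 324.790 + 76.210 × 4 ≈ 629.630 ms.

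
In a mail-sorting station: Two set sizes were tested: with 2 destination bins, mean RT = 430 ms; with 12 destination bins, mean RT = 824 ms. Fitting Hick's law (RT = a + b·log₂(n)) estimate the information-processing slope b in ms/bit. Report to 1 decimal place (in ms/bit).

152.4 ms/bit

Slope: b = (824 − 430) / (log₂ 12 − log₂ 2) = 394/2.5850 = 152.420 ms/bit.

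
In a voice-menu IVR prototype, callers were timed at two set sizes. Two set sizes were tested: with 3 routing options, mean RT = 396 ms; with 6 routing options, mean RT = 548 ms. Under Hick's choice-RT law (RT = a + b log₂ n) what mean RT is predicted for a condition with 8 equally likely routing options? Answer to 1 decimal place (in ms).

RT is linear in log₂ n, so two points fix the line:
  b = (548 − 396) / (log₂ 6 − log₂ 3) = 152 / (2.5850 − 1.5850) = 152.000 ms/bit
  a = 396 − 152.000 × 1.5850 = 155.086 ms
Then RT(8) = 155.086 + 152.000 × log₂ 8 = 155.086 + 152.000 × 3 ≈ 611.086 ms.

611.1 ms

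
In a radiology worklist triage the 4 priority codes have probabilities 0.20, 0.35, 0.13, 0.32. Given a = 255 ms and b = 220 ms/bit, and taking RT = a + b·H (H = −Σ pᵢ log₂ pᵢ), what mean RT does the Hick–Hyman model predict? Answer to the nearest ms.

674 ms

Entropy contributions −pᵢ log₂ pᵢ: 0.4644, 0.5301, 0.3826, 0.5260; sum H = 1.9032 bits.
RT = a + bH = 255 + 220·1.9032 = 673.70 ms.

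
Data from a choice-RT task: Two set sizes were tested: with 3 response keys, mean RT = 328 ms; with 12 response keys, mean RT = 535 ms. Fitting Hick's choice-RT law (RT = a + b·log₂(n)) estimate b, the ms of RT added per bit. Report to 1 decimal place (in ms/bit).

b = (RT₂ − RT₁)/(log₂ n₂ − log₂ n₁) = (535 − 328)/(3.5850 − 1.5850) = 103.500 ms/bit.

103.5 ms/bit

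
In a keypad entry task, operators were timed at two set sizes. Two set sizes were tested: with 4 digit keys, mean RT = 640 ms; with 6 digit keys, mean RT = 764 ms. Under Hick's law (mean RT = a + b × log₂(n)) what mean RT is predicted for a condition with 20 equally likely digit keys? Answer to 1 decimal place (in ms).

1132.2 ms

Solve the two-equation system in a and b:
  b = (764 − 640) / (log₂ 6 − log₂ 4) = 124 / (2.5850 − 2) = 211.979 ms/bit
  a = 640 − 211.979 × 2 = 216.041 ms
Then RT(20) = 216.041 + 211.979 × log₂ 20 = 216.041 + 211.979 × 4.3219 ≈ 1132.201 ms.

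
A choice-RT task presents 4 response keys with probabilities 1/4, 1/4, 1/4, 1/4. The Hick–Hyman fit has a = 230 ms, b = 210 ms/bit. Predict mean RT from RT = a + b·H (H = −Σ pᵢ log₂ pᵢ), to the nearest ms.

650 ms

Each term −pᵢ log₂ pᵢ: 0.25·2 + 0.25·2 + 0.25·2 + 0.25·2; summed, H = 2.000 bits.
Mean RT = a + bH = 230 + 210·2.000 = 650.00 ms.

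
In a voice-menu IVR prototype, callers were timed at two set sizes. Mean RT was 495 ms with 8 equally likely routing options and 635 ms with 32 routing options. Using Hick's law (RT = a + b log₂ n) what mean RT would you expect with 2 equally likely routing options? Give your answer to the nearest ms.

355 ms

Solve the two-equation system in a and b:
  b = (635 − 495) / (log₂ 32 − log₂ 8) = 140 / (5 − 3) = 70 ms/bit
  a = 495 − 70 × 3 = 285 ms
Then RT(2) = 285 + 70 × log₂ 2 = 285 + 70 × 1 ≈ 355.000 ms.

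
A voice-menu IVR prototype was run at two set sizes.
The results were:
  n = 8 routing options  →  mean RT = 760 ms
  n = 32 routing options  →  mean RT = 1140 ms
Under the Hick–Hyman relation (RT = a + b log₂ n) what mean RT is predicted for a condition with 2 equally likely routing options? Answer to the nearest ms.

380 ms

Fit slope and intercept:
  b = (1140 − 760) / (log₂ 32 − log₂ 8) = 380 / (5 − 3) = 190 ms/bit
  a = 760 − 190 × 3 = 190 ms
Then RT(2) = 190 + 190 × log₂ 2 = 190 + 190 × 1 ≈ 380.000 ms.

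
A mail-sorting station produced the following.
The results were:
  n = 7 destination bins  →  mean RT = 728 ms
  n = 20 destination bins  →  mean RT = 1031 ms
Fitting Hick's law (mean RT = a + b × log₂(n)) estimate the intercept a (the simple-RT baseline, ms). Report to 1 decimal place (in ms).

Slope: b = (1031 − 728) / (log₂ 20 − log₂ 7) = 303/1.5146 = 200.056 ms/bit.
Intercept: a = 728 − 200.056·log₂(7) = 166.371 ms.

166.4 ms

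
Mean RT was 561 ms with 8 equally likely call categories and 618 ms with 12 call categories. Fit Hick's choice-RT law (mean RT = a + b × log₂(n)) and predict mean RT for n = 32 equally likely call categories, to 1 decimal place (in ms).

Fit slope and intercept:
  b = (618 − 561) / (log₂ 12 − log₂ 8) = 57 / (3.5850 − 3) = 97.442 ms/bit
  a = 561 − 97.442 × 3 = 268.674 ms
Then RT(32) = 268.674 + 97.442 × log₂ 32 = 268.674 + 97.442 × 5 ≈ 755.884 ms.

755.9 ms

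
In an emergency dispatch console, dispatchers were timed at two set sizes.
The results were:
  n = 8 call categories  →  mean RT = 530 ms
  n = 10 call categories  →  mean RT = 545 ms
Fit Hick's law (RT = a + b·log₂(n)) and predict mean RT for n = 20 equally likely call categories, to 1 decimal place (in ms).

591.6 ms

With log₂ n on the abscissa the relation is linear; from the two conditions:
  b = (545 − 530) / (log₂ 10 − log₂ 8) = 15 / (3.3219 − 3) = 46.594 ms/bit
  a = 530 − 46.594 × 3 = 390.217 ms
Then RT(20) = 390.217 + 46.594 × log₂ 20 = 390.217 + 46.594 × 4.3219 ≈ 591.594 ms.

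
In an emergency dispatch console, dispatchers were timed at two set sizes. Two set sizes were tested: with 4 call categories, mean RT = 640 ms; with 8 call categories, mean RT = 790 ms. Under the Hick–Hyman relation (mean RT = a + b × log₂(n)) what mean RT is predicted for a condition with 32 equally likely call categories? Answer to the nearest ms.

Fit slope and intercept:
  b = (790 − 640) / (log₂ 8 − log₂ 4) = 150 / (3 − 2) = 150 ms/bit
  a = 640 − 150 × 2 = 340 ms
Then RT(32) = 340 + 150 × log₂ 32 = 340 + 150 × 5 ≈ 1090.000 ms.

1090 ms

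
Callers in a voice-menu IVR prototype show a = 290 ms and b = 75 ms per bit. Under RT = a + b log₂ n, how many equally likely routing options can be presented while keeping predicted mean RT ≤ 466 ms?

5

Information budget: (466 − 290)/75 = 2.3467 bits, so n ≤ 2^2.3467 = 5.086 → at most 5.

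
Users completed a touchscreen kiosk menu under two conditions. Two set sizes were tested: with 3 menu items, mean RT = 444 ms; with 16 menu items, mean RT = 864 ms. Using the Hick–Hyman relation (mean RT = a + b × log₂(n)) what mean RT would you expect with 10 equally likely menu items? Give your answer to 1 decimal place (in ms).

746.1 ms

RT is linear in log₂ n, so two points fix the line:
  b = (864 − 444) / (log₂ 16 − log₂ 3) = 420 / (4 − 1.5850) = 173.910 ms/bit
  a = 444 − 173.910 × 1.5850 = 168.359 ms
Then RT(10) = 168.359 + 173.910 × log₂ 10 = 168.359 + 173.910 × 3.3219 ≈ 746.076 ms.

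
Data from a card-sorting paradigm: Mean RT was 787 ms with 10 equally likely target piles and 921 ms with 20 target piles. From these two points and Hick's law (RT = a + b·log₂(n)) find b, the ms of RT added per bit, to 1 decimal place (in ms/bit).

134.0 ms/bit

Slope: b = (921 − 787) / (log₂ 20 − log₂ 10) = 134/1.0000 = 134.000 ms/bit.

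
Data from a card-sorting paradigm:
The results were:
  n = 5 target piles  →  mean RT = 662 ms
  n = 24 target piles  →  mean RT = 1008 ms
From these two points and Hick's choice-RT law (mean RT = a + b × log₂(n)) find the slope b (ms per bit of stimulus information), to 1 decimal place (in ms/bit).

152.9 ms/bit

b = (RT₂ − RT₁)/(log₂ n₂ − log₂ n₁) = (1008 − 662)/(4.5850 − 2.3219) = 152.892 ms/bit.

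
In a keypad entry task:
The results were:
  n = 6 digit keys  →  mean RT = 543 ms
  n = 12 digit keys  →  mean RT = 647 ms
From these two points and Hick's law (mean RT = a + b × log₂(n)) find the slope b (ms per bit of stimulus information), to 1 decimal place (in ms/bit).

b = (RT₂ − RT₁)/(log₂ n₂ − log₂ n₁) = (647 − 543)/(3.5850 − 2.5850) = 104.000 ms/bit.

104.0 ms/bit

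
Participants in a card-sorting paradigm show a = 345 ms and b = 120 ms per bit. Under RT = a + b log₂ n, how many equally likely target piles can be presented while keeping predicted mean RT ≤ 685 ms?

7

120·log₂ n ≤ 685 − 345 = 340, giving log₂ n ≤ 2.8333 and n ≤ 7.127. The largest whole number is 7.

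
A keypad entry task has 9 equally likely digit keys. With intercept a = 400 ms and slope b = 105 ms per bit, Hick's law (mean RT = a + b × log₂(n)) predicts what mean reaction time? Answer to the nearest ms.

733 ms

log₂(9) = 3.1699 bits, so RT = 400 + 105 × 3.1699 ≈ 732.842 ms.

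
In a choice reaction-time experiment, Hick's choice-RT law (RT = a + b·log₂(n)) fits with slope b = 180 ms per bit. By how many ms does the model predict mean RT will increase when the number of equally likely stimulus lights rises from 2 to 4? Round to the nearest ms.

Only the slope matters, since a is common to both: ΔRT = b·log₂(n₂/n₁).
log₂(4) − log₂(2) = log₂(4/2) = log₂(2) = 1.
ΔRT = 180 × 1.0000 = 180.000 ms.

180 ms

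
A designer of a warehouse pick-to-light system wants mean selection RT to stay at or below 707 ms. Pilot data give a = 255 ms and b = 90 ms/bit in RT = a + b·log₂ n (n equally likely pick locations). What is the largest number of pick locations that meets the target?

32

90·log₂ n ≤ 707 − 255 = 452, giving log₂ n ≤ 5.0222 and n ≤ 32.497. The largest whole number is 32.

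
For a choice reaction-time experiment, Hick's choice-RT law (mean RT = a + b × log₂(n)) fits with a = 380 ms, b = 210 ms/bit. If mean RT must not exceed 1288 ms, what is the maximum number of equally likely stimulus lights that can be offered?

210·log₂ n ≤ 1288 − 380 = 908, giving log₂ n ≤ 4.3238 and n ≤ 20.026. The largest whole number is 20.

20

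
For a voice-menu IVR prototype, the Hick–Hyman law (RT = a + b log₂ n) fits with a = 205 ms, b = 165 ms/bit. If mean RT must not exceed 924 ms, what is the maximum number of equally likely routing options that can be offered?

Information budget: (924 − 205)/165 = 4.3576 bits, so n ≤ 2^4.3576 = 20.500 → at most 20.

20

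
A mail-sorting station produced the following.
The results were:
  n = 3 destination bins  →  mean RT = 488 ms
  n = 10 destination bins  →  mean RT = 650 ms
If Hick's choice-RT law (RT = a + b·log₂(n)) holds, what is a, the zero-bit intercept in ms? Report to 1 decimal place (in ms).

340.2 ms

b = (RT₂ − RT₁)/(log₂ n₂ − log₂ n₁) = (650 − 488)/(3.3219 − 1.5850) = 93.266 ms/bit.
a = RT₁ − b·log₂ n₁ = 488 − 93.266 × 1.5850 = 340.177 ms.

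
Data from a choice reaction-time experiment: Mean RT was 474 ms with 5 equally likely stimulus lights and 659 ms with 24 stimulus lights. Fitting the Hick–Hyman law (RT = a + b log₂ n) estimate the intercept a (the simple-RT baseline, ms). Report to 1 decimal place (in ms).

284.2 ms

The slope on a log₂ axis is (659 − 474) / (4.5850 − 2.3219) = 81.749 ms/bit.
a = RT₁ − b·log₂ n₁ = 474 − 81.749 × 2.3219 = 284.186 ms.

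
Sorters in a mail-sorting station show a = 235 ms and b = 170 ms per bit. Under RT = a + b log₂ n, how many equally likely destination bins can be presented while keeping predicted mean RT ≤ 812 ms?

10

Set 235 + 170·log₂ n ≤ 812 → log₂ n ≤ (812 − 235)/170 = 3.3941.
So n ≤ 2^3.3941 = 10.513; the largest integer n is 10.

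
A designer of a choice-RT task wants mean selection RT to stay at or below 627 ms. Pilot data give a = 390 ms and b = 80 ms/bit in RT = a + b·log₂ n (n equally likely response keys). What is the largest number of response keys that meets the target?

Information budget: (627 − 390)/80 = 2.9625 bits, so n ≤ 2^2.9625 = 7.795 → at most 7.

7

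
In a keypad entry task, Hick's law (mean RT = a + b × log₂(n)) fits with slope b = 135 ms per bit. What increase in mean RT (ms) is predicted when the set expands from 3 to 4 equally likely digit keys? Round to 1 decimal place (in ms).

56.0 ms

ΔRT = (a + b log₂ n₂) − (a + b log₂ n₁) = b·(log₂ n₂ − log₂ n₁).
log₂(4) − log₂(3) = 2 − 1.5850 = 0.4150.
ΔRT = 135 × 0.4150 = 56.030 ms.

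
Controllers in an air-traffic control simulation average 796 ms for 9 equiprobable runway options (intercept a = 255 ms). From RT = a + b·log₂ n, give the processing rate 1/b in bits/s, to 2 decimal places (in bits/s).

5.86 bits/s

b = (796 − 255)/log₂ 9 = 541/3.1699 = 170.666 ms per bit = 0.17067 s/bit; the reciprocal is 5.859 bits/s.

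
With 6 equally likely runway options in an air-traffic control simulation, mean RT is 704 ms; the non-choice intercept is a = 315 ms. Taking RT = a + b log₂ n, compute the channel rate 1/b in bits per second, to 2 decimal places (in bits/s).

6.65 bits/s

b = (704 − 315)/log₂ 6 = 389/2.5850 = 150.486 ms per bit = 0.15049 s/bit; the reciprocal is 6.645 bits/s.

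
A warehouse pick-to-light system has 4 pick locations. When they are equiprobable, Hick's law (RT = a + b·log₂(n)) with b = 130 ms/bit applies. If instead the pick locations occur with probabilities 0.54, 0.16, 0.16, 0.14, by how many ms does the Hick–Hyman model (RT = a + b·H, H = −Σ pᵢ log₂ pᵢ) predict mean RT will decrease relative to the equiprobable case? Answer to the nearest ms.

36 ms

Equiprobable entropy H₀ = log₂ 4 = 2.0000 bits.
Skewed entropy H = −Σ pᵢ log₂ pᵢ = 1.7232 bits.
ΔRT = b·(H₀ − H) = 130 × 0.2768 = 35.99 ms.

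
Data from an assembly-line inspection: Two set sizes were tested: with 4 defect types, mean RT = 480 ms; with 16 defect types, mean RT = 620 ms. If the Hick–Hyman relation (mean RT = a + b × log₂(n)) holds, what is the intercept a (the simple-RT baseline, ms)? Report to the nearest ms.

340 ms

b = (RT₂ − RT₁)/(log₂ n₂ − log₂ n₁) = (620 − 480)/(4 − 2) = 70 ms/bit.
a = RT₁ − b·log₂ n₁ = 480 − 70 × 2 = 340.000 ms.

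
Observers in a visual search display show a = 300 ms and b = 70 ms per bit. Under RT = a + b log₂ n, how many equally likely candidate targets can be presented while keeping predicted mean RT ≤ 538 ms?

10

Set 300 + 70·log₂ n ≤ 538 → log₂ n ≤ (538 − 300)/70 = 3.4000.
So n ≤ 2^3.4000 = 10.556; the largest integer n is 10.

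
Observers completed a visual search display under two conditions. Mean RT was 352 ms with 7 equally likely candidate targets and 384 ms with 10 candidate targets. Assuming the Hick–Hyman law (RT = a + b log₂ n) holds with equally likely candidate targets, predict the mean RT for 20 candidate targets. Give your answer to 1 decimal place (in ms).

RT is linear in log₂ n, so two points fix the line:
  b = (384 − 352) / (log₂ 10 − log₂ 7) = 32 / (3.3219 − 2.8074) = 62.187 ms/bit
  a = 352 − 62.187 × 2.8074 = 177.418 ms
Then RT(20) = 177.418 + 62.187 × log₂ 20 = 177.418 + 62.187 × 4.3219 ≈ 446.187 ms.

446.2 ms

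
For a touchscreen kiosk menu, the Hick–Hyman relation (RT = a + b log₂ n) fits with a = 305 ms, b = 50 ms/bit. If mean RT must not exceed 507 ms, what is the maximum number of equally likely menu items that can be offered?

Information budget: (507 − 305)/50 = 4.0400 bits, so n ≤ 2^4.0400 = 16.450 → at most 16.

16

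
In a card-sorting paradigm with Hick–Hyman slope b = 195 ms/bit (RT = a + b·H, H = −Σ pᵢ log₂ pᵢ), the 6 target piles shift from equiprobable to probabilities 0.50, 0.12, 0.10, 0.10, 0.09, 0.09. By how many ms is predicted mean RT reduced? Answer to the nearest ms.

83 ms

The RT saving is b·ΔH. Equiprobable H₀ = log₂(6) = 2.5850 bits; with the given probabilities H = 2.1568 bits.
b·(H₀ − H) = 195 × (2.5850 − 2.1568) = 83.50 ms.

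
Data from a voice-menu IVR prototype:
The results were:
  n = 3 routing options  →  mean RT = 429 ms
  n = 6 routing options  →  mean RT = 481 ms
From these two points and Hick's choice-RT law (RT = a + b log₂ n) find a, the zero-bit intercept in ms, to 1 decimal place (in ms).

346.6 ms

b = (RT₂ − RT₁)/(log₂ n₂ − log₂ n₁) = (481 − 429)/(2.5850 − 1.5850) = 52.000 ms/bit.
a = RT₁ − b·log₂ n₁ = 429 − 52.000 × 1.5850 = 346.582 ms.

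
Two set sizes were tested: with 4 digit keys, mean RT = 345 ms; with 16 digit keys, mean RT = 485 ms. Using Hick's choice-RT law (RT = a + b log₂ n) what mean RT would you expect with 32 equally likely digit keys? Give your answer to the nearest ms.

RT is linear in log₂ n, so two points fix the line:
  b = (485 − 345) / (log₂ 16 − log₂ 4) = 140 / (4 − 2) = 70 ms/bit
  a = 345 − 70 × 2 = 205 ms
Then RT(32) = 205 + 70 × log₂ 32 = 205 + 70 × 5 ≈ 555.000 ms.

555 ms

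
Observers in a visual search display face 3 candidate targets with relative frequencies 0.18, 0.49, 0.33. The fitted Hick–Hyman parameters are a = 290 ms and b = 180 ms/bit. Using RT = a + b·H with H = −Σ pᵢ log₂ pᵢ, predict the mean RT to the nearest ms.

556 ms

H = 0.18·log₂(1/0.18) + 0.49·log₂(1/0.49) + 0.33·log₂(1/0.33) = 1.4774 bits.
RT = 290 + 180 × 1.4774 = 555.93 ms.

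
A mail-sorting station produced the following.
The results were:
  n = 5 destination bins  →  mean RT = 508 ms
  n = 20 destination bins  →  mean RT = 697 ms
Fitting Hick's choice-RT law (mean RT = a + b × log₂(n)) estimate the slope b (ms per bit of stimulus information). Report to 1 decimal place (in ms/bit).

Slope: b = (697 − 508) / (log₂ 20 − log₂ 5) = 189/2.0000 = 94.500 ms/bit.

94.5 ms/bit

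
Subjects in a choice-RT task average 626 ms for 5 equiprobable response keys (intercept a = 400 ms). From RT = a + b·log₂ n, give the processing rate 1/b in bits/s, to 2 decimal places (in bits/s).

10.27 bits/s

Choice component = 626 − 400 = 226 ms over log₂(5) = 2.3219 bits.
b = 226 / 2.3219 = 97.333 ms/bit, so 1/b = 10.274 bits/s.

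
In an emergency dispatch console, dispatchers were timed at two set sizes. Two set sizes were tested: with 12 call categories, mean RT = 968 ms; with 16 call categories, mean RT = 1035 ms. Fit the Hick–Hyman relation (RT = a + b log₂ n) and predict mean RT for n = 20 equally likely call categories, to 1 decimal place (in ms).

RT is linear in log₂ n, so two points fix the line:
  b = (1035 − 968) / (log₂ 16 − log₂ 12) = 67 / (4 − 3.5850) = 161.431 ms/bit
  a = 968 − 161.431 × 3.5850 = 389.275 ms
Then RT(20) = 389.275 + 161.431 × log₂ 20 = 389.275 + 161.431 × 4.3219 ≈ 1086.969 ms.

1087.0 ms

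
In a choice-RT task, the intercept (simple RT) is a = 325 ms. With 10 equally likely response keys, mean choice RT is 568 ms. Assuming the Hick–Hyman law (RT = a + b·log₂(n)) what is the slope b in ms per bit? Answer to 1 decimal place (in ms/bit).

log₂(10) = 3.3219 bits.
b = (RT − a)/log₂ n = (568 − 325) / 3.3219 = 73.150 ms/bit.

73.2 ms/bit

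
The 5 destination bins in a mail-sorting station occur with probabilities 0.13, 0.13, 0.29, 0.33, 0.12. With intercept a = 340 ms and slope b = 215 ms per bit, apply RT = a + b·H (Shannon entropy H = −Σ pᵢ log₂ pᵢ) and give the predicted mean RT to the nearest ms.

Entropy contributions −pᵢ log₂ pᵢ: 0.3826, 0.3826, 0.5179, 0.5278, 0.3671; sum H = 2.1781 bits.
RT = a + bH = 340 + 215·2.1781 = 808.29 ms.

808 ms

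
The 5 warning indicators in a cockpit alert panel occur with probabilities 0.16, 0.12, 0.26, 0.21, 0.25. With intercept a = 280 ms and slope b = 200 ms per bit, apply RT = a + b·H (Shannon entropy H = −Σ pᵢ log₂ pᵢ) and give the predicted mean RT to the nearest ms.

H = 0.16·log₂(1/0.16) + 0.12·log₂(1/0.12) + 0.26·log₂(1/0.26) + 0.21·log₂(1/0.21) + 0.25·log₂(1/0.25) = 2.2682 bits.
RT = 280 + 200 × 2.2682 = 733.64 ms.

734 ms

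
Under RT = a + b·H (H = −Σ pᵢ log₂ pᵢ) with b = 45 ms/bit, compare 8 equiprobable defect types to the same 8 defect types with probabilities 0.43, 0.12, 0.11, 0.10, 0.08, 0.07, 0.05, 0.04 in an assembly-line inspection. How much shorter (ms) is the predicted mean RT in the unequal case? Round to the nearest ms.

The RT saving is b·ΔH. Equiprobable H₀ = log₂(8) = 3.0000 bits; with the given probabilities H = 2.5350 bits.
b·(H₀ − H) = 45 × (3.0000 − 2.5350) = 20.92 ms.

21 ms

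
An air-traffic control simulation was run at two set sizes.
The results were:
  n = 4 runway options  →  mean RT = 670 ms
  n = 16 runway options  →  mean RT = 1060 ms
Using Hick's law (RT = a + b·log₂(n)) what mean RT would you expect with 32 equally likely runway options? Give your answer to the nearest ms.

1255 ms

RT is linear in log₂ n, so two points fix the line:
  b = (1060 − 670) / (log₂ 16 − log₂ 4) = 390 / (4 − 2) = 195 ms/bit
  a = 670 − 195 × 2 = 280 ms
Then RT(32) = 280 + 195 × log₂ 32 = 280 + 195 × 5 ≈ 1255.000 ms.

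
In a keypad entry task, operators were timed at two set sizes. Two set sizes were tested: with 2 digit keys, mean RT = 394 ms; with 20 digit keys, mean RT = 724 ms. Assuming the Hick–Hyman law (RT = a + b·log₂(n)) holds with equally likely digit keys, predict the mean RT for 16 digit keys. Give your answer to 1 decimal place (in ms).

Solve the two-equation system in a and b:
  b = (724 − 394) / (log₂ 20 − log₂ 2) = 330 / (4.3219 − 1) = 99.340 ms/bit
  a = 394 − 99.340 × 1 = 294.660 ms
Then RT(16) = 294.660 + 99.340 × log₂ 16 = 294.660 + 99.340 × 4 ≈ 692.020 ms.

692.0 ms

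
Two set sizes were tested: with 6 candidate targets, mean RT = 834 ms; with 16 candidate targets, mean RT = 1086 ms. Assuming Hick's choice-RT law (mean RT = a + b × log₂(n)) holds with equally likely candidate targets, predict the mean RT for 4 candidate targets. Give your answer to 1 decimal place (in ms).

729.8 ms

Solve the two-equation system in a and b:
  b = (1086 − 834) / (log₂ 16 − log₂ 6) = 252 / (4 − 2.5850) = 178.087 ms/bit
  a = 834 − 178.087 × 2.5850 = 373.651 ms
Then RT(4) = 373.651 + 178.087 × log₂ 4 = 373.651 + 178.087 × 2 ≈ 729.826 ms.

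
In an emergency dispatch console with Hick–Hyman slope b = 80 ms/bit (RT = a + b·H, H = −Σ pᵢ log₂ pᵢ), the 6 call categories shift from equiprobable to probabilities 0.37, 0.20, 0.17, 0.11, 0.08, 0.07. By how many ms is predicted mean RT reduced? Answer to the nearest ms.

20 ms

Equiprobable entropy H₀ = log₂ 6 = 2.5850 bits.
Skewed entropy H = −Σ pᵢ log₂ pᵢ = 2.3401 bits.
ΔRT = b·(H₀ − H) = 80 × 0.2449 = 19.59 ms.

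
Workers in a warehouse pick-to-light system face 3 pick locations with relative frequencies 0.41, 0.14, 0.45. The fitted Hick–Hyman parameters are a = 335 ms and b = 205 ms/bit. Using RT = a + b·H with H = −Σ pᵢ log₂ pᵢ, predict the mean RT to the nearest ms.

Entropy contributions −pᵢ log₂ pᵢ: 0.5274, 0.3971, 0.5184; sum H = 1.4429 bits.
RT = a + bH = 335 + 205·1.4429 = 630.79 ms.

631 ms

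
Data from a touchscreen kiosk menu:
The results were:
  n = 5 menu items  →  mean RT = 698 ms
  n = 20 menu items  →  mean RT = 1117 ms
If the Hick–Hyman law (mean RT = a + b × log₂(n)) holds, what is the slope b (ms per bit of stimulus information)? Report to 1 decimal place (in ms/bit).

Slope: b = (1117 − 698) / (log₂ 20 − log₂ 5) = 419/2.0000 = 209.500 ms/bit.

209.5 ms/bit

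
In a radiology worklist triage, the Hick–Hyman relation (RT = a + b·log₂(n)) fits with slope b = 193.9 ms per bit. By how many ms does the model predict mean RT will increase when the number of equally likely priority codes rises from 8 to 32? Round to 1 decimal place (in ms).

387.8 ms

Only the slope matters, since a is common to both: ΔRT = b·log₂(n₂/n₁).
log₂(32) − log₂(8) = log₂(32/8) = log₂(4) = 2.
ΔRT = 193.9 × 2.0000 = 387.800 ms.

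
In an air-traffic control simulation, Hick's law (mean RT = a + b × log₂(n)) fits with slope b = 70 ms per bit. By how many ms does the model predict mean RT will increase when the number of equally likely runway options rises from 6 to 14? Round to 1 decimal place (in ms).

ΔRT = (a + b log₂ n₂) − (a + b log₂ n₁) = b·(log₂ n₂ − log₂ n₁).
log₂(14) − log₂(6) = 3.8074 − 2.5850 = 1.2224.
ΔRT = 70 × 1.2224 = 85.567 ms.

85.6 ms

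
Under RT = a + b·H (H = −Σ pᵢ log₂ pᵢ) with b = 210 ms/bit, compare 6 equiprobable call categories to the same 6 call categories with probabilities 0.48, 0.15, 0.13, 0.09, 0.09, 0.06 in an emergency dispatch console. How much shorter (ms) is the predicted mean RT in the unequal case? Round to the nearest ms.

Equiprobable entropy H₀ = log₂ 6 = 2.5850 bits.
Skewed entropy H = −Σ pᵢ log₂ pᵢ = 2.1703 bits.
ΔRT = b·(H₀ − H) = 210 × 0.4147 = 87.08 ms.

87 ms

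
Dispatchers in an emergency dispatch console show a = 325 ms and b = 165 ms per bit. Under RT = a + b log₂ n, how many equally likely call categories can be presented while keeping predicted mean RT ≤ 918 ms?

Set 325 + 165·log₂ n ≤ 918 → log₂ n ≤ (918 − 325)/165 = 3.5939.
So n ≤ 2^3.5939 = 12.075; the largest integer n is 12.

12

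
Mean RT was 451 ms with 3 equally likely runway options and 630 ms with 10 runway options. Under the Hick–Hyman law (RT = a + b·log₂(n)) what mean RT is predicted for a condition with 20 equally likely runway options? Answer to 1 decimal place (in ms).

733.1 ms

Solve the two-equation system in a and b:
  b = (630 − 451) / (log₂ 10 − log₂ 3) = 179 / (3.3219 − 1.5850) = 103.053 ms/bit
  a = 451 − 103.053 × 1.5850 = 287.664 ms
Then RT(20) = 287.664 + 103.053 × log₂ 20 = 287.664 + 103.053 × 4.3219 ≈ 733.053 ms.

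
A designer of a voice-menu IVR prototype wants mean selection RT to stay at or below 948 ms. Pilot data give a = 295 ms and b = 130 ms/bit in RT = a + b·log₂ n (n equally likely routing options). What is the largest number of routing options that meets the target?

32

130·log₂ n ≤ 948 − 295 = 653, giving log₂ n ≤ 5.0231 and n ≤ 32.516. The largest whole number is 32.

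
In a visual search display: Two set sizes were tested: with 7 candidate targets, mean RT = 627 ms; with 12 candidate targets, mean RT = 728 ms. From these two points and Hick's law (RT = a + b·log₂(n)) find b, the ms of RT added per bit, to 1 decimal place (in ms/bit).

b = (RT₂ − RT₁)/(log₂ n₂ − log₂ n₁) = (728 − 627)/(3.5850 − 2.8074) = 129.886 ms/bit.

129.9 ms/bit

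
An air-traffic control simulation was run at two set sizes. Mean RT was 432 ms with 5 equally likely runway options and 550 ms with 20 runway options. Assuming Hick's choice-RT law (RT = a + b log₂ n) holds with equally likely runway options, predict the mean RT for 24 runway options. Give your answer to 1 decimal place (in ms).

565.5 ms

Solve the two-equation system in a and b:
  b = (550 − 432) / (log₂ 20 − log₂ 5) = 118 / (4.3219 − 2.3219) = 59.000 ms/bit
  a = 432 − 59.000 × 2.3219 = 295.006 ms
Then RT(24) = 295.006 + 59.000 × log₂ 24 = 295.006 + 59.000 × 4.5850 ≈ 565.519 ms.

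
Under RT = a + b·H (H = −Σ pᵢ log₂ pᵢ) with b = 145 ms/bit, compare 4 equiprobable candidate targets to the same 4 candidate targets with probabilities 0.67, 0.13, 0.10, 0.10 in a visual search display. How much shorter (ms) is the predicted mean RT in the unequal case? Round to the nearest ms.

The RT saving is b·ΔH. Equiprobable H₀ = log₂(4) = 2.0000 bits; with the given probabilities H = 1.4341 bits.
b·(H₀ − H) = 145 × (2.0000 − 1.4341) = 82.05 ms.

82 ms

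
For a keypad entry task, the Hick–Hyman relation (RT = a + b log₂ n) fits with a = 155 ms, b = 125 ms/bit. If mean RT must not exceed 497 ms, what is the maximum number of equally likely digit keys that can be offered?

Information budget: (497 − 155)/125 = 2.7360 bits, so n ≤ 2^2.7360 = 6.662 → at most 6.

6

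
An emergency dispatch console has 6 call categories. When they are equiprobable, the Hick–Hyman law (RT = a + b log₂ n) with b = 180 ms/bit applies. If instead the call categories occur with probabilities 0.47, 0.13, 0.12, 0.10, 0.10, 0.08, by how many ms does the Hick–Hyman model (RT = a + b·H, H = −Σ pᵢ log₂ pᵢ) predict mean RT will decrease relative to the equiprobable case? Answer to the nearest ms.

Equiprobable entropy H₀ = log₂ 6 = 2.5850 bits.
Skewed entropy H = −Σ pᵢ log₂ pᵢ = 2.2176 bits.
ΔRT = b·(H₀ − H) = 180 × 0.3674 = 66.13 ms.

66 ms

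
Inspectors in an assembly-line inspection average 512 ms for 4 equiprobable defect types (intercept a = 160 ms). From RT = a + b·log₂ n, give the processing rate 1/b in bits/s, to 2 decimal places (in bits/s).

5.68 bits/s

b = (512 − 160)/log₂ 4 = 352/2 = 176.000 ms per bit = 0.17600 s/bit; the reciprocal is 5.682 bits/s.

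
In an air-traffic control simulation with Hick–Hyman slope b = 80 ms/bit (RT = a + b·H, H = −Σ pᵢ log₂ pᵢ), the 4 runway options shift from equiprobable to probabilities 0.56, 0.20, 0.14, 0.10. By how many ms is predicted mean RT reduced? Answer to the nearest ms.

27 ms

The RT saving is b·ΔH. Equiprobable H₀ = log₂(4) = 2.0000 bits; with the given probabilities H = 1.6621 bits.
b·(H₀ − H) = 80 × (2.0000 − 1.6621) = 27.03 ms.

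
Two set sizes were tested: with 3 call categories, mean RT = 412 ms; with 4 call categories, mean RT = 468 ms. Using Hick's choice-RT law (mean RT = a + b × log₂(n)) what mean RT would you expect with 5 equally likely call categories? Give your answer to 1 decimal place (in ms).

511.4 ms

With log₂ n on the abscissa the relation is linear; from the two conditions:
  b = (468 − 412) / (log₂ 4 − log₂ 3) = 56 / (2 − 1.5850) = 134.928 ms/bit
  a = 412 − 134.928 × 1.5850 = 198.145 ms
Then RT(5) = 198.145 + 134.928 × log₂ 5 = 198.145 + 134.928 × 2.3219 ≈ 511.437 ms.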